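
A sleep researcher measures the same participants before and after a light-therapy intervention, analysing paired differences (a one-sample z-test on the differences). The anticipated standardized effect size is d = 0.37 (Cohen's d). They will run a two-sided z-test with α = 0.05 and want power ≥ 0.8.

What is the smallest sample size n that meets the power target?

n = 58

Set Φ(δ − 1.960) = 0.8; then δ − 1.960 = Φ⁻¹(0.8) = 0.842, giving δ = 2.802.
(The Φ(−δ − z_{α/2}) term is vanishingly small for δ > 0 and is dropped in the standard sample-size formula.)
δ = d·√n ⇒ n = (δ/d)² = (2.802 / 0.37)² = 57.33.
Round up to the next whole unit.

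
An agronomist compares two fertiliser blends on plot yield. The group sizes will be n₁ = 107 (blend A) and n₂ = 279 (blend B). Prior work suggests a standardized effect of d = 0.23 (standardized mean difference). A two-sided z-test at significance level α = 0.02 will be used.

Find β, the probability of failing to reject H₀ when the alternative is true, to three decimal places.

β ≈ 0.619

Noncentrality parameter: δ = d / √(1/n₁ + 1/n₂) = 0.23 / √(1/107 + 1/279) = 2.0227
Two-sided α = 0.02 → critical value z_{0.01} = 2.326.
Power = Φ(δ − 2.326) + Φ(−δ − 2.326) = Φ(-0.304) + Φ(-4.349) = 0.3807 + 0.0000 = 0.3807.
Type II error: β = 1 − power = 1 − 0.3807 = 0.6193.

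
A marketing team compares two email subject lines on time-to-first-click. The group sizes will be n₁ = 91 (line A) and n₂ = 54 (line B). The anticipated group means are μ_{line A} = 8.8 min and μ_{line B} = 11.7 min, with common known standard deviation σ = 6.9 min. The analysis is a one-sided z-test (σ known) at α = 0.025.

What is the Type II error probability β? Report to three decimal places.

Standardized effect: d = |μ_{line A} − μ_{line B}| / σ = |8.8 − 11.7| / 6.9 = 0.4203
Noncentrality parameter: δ = d / √(1/n₁ + 1/n₂) = 0.4203 / √(1/91 + 1/54) = 2.4467
One-sided α = 0.025 → critical value z_{0.025} = 1.960.
Power = P(Z > 1.960 − δ) = Φ(0.487) = 0.6868.
Type II error: β = 1 − power = 1 − 0.6868 = 0.3132.

β ≈ 0.313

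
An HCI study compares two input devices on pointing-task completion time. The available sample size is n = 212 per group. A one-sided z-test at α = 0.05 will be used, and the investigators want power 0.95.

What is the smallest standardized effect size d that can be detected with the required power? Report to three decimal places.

d ≈ 0.320

Need Φ(δ − 1.645) = 0.95, so δ = 1.645 + 1.645 = 3.290.
δ = d·√(n/2) ⇒ d = δ/√(n/2) = 3.290/√(212/2) = 0.3195.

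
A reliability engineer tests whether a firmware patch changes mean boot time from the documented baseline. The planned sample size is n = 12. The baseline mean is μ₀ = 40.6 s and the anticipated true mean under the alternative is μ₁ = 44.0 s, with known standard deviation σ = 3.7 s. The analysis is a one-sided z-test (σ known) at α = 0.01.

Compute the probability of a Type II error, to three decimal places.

Standardized effect: d = |μ₁ − μ₀| / σ = |44.0 − 40.6| / 3.7 = 0.9189
Noncentrality parameter: δ = d·√n = 0.9189 × √12 = 3.1832
Critical value for a one-sided test at α = 0.01: z_α = 2.326.
Power = P(Z > 2.326 − δ) = Φ(0.857) = 0.8042.
Type II error: β = 1 − power = 1 − 0.8042 = 0.1958.

β ≈ 0.196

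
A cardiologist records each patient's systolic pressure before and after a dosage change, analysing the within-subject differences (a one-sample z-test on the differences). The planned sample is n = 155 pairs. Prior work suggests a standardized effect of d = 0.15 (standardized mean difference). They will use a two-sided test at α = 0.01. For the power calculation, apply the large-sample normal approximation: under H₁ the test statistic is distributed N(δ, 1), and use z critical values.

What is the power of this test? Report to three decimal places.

Power ≈ 0.239

Noncentrality parameter: δ = d·√n = 0.15 × √155 = 1.8675
Critical value for a two-sided test at α = 0.01: z_{α/2} = 2.576.
Power = Φ(δ − 2.576) + Φ(−δ − 2.576) = Φ(-0.708) + Φ(-4.443) = 0.2394 + 0.0000 = 0.2394.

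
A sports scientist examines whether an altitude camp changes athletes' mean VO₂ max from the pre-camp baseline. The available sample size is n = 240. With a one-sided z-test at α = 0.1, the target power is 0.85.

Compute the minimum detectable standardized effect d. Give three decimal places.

Required noncentrality: δ = z_{0.1} + z_{0.15} = 1.282 + 1.036 = 2.318.
δ = d·√n ⇒ d = δ/√n = 2.318/√240 = 0.1496.

d ≈ 0.150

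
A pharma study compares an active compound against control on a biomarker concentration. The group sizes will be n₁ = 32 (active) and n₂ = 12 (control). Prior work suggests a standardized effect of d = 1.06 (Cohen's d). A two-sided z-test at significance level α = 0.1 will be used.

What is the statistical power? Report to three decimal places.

Noncentrality parameter: δ = d / √(1/n₁ + 1/n₂) = 1.06 / √(1/32 + 1/12) = 3.1314
Critical value for a two-sided test at α = 0.1: z_{α/2} = 1.645.
Power = Φ(δ − 1.645) + Φ(−δ − 1.645) = Φ(1.487) + Φ(-4.776) = 0.9314 + 0.0000 = 0.9314.

Power ≈ 0.931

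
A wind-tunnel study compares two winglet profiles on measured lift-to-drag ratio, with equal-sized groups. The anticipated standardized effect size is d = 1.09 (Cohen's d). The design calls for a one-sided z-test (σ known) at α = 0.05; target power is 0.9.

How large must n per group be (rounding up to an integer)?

Set Φ(δ − 1.645) = 0.9; then δ − 1.645 = Φ⁻¹(0.9) = 1.282, giving δ = 2.926.
δ = d·√(n/2) ⇒ n = 2(δ/d)² = 2 × (2.926 / 1.09)² = 14.42.
Rounding up, n = 15 per group.

n = 15 per group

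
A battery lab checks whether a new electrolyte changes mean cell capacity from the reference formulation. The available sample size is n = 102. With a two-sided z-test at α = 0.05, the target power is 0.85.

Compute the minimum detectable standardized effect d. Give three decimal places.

Required noncentrality: δ = z_{0.025} + z_{0.15} = 1.960 + 1.036 = 2.996.
(The second rejection-region term Φ(−δ − z_{α/2}) is negligible and dropped.)
δ = d·√n ⇒ d = δ/√n = 2.996/√102 = 0.2967.

d ≈ 0.297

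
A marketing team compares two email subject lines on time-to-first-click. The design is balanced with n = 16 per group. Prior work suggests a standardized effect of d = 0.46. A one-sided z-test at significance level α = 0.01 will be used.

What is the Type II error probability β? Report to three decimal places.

β ≈ 0.847

Noncentrality parameter: δ = d·√(n/2) = 0.46 × √(16/2) = 1.3011
Critical value for a one-sided test at α = 0.01: z_α = 2.326.
Power = P(Z > 2.326 − δ) = Φ(-1.025) = 0.1526.
Type II error: β = 1 − power = 1 − 0.1526 = 0.8474.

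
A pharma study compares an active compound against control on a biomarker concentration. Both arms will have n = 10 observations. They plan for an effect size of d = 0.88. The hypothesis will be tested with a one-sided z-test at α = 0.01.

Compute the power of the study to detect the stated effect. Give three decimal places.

Power ≈ 0.360

Noncentrality parameter: δ = d·√(n/2) = 0.88 × √(10/2) = 1.9677
Critical value for a one-sided test at α = 0.01: z_α = 2.326.
Power = P(Z > 2.326 − δ) = Φ(-0.359) = 0.3599.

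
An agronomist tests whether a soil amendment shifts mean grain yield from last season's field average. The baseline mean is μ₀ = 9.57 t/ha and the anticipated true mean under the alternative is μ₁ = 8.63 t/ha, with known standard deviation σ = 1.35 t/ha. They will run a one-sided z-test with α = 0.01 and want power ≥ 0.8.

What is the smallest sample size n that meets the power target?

Standardized effect: d = |μ₁ − μ₀| / σ = |8.63 − 9.57| / 1.35 = 0.6963
For power 0.8 need Φ(δ − z_{0.01}) = 0.8, so δ = z_{0.01} + z_{0.20} = 2.326 + 0.842 = 3.168.
δ = d·√n ⇒ n = (δ/d)² = (3.168 / 0.6963)² = 20.70.
Round up to the next whole unit.

n = 21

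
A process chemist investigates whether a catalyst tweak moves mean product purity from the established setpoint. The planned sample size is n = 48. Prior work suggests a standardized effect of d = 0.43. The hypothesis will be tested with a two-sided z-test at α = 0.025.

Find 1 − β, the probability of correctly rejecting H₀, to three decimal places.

Noncentrality parameter: δ = d·√n = 0.43 × √48 = 2.9791
Two-sided α = 0.025 → critical value z_{0.0125} = 2.241.
Power = Φ(δ − 2.241) + Φ(−δ − 2.241) = Φ(0.738) + Φ(-5.221) = 0.7697 + 0.0000 = 0.7697.

Power ≈ 0.770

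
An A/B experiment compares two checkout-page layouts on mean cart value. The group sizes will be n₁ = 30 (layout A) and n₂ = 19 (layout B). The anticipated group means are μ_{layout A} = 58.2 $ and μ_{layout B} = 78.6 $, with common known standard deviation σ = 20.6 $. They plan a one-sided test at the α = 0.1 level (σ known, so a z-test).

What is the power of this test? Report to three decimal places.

Standardized effect: d = |μ_{layout A} − μ_{layout B}| / σ = |58.2 − 78.6| / 20.6 = 0.9903
Noncentrality parameter: δ = d / √(1/n₁ + 1/n₂) = 0.9903 / √(1/30 + 1/19) = 3.3776
One-sided α = 0.1 → critical value z_{0.1} = 1.282.
Power = P(Z > 1.282 − δ) = Φ(2.096) = 0.9820.

Power ≈ 0.982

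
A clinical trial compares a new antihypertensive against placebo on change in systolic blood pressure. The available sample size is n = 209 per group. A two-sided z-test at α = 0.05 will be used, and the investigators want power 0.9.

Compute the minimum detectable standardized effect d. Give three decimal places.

d ≈ 0.317

Required noncentrality: δ = z_{0.025} + z_{0.10} = 1.960 + 1.282 = 3.242.
(Lower-tail contribution to power is negligible for δ > 0.)
δ = d·√(n/2) ⇒ d = δ/√(n/2) = 3.242/√(209/2) = 0.3171.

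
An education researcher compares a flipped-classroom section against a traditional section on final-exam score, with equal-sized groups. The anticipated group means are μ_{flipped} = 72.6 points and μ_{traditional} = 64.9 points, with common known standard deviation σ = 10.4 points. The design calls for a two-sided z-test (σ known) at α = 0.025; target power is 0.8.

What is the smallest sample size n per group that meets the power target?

Standardized effect: d = |μ_{flipped} − μ_{traditional}| / σ = |72.6 − 64.9| / 10.4 = 0.7404
For power 0.8 need Φ(δ − z_{0.0125}) = 0.8, so δ = z_{0.0125} + z_{0.20} = 2.241 + 0.842 = 3.083.
(The Φ(−δ − z_{α/2}) term is vanishingly small for δ > 0 and is dropped in the standard sample-size formula.)
δ = d·√(n/2) ⇒ n = 2(δ/d)² = 2 × (3.083 / 0.7404)² = 34.68.
Round up to the next whole unit.

n = 35 per group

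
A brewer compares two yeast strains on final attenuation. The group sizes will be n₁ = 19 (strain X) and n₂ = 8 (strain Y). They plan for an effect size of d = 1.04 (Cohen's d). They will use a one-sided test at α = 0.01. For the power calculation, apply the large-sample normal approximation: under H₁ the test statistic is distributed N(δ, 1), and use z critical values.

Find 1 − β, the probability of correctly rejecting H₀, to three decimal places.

Noncentrality parameter: δ = d / √(1/n₁ + 1/n₂) = 1.04 / √(1/19 + 1/8) = 2.4676
One-sided α = 0.01 → critical value z_{0.01} = 2.326.
Power = Φ(δ − 2.326) = Φ(0.141) = 0.5562.

Power ≈ 0.556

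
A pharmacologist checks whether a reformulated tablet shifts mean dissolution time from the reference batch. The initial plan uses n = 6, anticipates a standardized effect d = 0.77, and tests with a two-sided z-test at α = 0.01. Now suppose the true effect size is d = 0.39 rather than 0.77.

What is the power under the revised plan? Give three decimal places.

Power ≈ 0.053

With d = 0.39: δ = d·√n = 0.39 × √6 = 0.9553. Critical value z_{0.005} = 2.576.
Revised power = Φ(δ − 2.576) + Φ(−δ − 2.576) = Φ(-1.621) + Φ(-3.531) = 0.0526 + 0.0002 = 0.0528.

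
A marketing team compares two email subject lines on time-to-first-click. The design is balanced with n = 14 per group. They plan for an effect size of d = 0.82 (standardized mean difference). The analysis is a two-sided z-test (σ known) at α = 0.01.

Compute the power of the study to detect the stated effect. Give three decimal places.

Noncentrality parameter: δ = d·√(n/2) = 0.82 × √(14/2) = 2.1695
Two-sided α = 0.01 → critical value z_{0.005} = 2.576.
Power = Φ(δ − 2.576) + Φ(−δ − 2.576) = Φ(-0.406) + Φ(-4.745) = 0.3423 + 0.0000 = 0.3423.

Power ≈ 0.342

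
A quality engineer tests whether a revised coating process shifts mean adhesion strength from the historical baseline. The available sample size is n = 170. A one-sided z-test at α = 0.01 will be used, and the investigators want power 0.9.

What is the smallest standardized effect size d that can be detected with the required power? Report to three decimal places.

d ≈ 0.277

Need Φ(δ − 2.326) = 0.9, so δ = 2.326 + 1.282 = 3.608.
δ = d·√n ⇒ d = δ/√n = 3.608/√170 = 0.2767.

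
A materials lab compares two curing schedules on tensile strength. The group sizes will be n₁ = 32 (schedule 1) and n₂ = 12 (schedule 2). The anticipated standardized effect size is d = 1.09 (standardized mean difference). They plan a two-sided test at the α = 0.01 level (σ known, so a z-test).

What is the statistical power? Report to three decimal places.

Noncentrality parameter: δ = d / √(1/n₁ + 1/n₂) = 1.09 / √(1/32 + 1/12) = 3.2201
Critical value for a two-sided test at α = 0.01: z_{α/2} = 2.576.
Power = Φ(δ − 2.576) + Φ(−δ − 2.576) = Φ(0.644) + Φ(-5.796) = 0.7403 + 0.0000 = 0.7403.

Power ≈ 0.740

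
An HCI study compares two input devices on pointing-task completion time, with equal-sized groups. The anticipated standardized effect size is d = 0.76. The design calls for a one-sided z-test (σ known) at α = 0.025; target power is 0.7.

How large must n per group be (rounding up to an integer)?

n = 22 per group

Set Φ(δ − 1.960) = 0.7; then δ − 1.960 = Φ⁻¹(0.7) = 0.524, giving δ = 2.484.
δ = d·√(n/2) ⇒ n = 2(δ/d)² = 2 × (2.484 / 0.76)² = 21.37.
Rounding up, n = 22 per group.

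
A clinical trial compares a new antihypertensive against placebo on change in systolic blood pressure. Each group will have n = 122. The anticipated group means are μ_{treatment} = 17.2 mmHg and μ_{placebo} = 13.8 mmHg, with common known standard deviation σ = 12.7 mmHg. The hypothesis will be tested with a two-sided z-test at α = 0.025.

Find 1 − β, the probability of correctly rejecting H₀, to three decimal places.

Standardized effect: d = |μ_{treatment} − μ_{placebo}| / σ = |17.2 − 13.8| / 12.7 = 0.2677
Noncentrality parameter: δ = d·√(n/2) = 0.2677 × √(122/2) = 2.0909
Two-sided α = 0.025 → critical value z_{0.0125} = 2.241.
Power = Φ(δ − 2.241) + Φ(−δ − 2.241) = Φ(-0.150) + Φ(-4.332) = 0.4402 + 0.0000 = 0.4402.

Power ≈ 0.440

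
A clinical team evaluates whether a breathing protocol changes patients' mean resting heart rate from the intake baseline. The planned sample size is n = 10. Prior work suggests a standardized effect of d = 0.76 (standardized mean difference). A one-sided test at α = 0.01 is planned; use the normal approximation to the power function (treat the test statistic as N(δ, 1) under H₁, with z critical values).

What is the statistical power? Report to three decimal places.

Noncentrality parameter: δ = d·√n = 0.76 × √10 = 2.4033
Critical value for a one-sided test at α = 0.01: z_α = 2.326.
Power = P(Z > 2.326 − δ) = Φ(0.077) = 0.5307.

Power ≈ 0.531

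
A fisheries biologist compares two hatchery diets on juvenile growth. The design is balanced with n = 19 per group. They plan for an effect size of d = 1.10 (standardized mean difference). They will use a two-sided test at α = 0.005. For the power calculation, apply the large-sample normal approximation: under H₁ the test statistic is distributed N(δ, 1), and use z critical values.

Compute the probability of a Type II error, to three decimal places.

β ≈ 0.280

Noncentrality parameter: λ = d·√(n/2) = 1.10 × √(19/2) = 3.3904
Two-sided α = 0.005 → critical value z_{0.0025} = 2.807.
Power = Φ(λ − 2.807) + Φ(−λ − 2.807) = Φ(0.583) + Φ(-6.197) = 0.7202 + 0.0000 = 0.7202.
Type II error: β = 1 − power = 1 − 0.7202 = 0.2798.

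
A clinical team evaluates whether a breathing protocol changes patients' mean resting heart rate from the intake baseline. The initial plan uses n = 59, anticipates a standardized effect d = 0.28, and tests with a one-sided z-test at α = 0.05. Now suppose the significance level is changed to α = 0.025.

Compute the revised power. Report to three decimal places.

Power ≈ 0.576

δ = d·√n = 0.28 × √59 = 2.1507 (unchanged). New critical value: z_{0.025} = 1.960.
Revised power = Φ(δ − 1.960) = Φ(0.191) = 0.5756.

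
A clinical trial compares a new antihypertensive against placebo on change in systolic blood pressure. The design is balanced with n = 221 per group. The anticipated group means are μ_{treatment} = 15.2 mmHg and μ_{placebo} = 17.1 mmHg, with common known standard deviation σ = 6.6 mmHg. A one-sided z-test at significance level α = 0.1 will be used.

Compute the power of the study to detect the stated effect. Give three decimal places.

Standardized effect: d = |μ_{treatment} − μ_{placebo}| / σ = |15.2 − 17.1| / 6.6 = 0.2879
Noncentrality parameter: δ = d·√(n/2) = 0.2879 × √(221/2) = 3.0262
One-sided α = 0.1 → critical value z_{0.1} = 1.282.
Power = Φ(δ − 1.282) = Φ(1.745) = 0.9595.

Power ≈ 0.959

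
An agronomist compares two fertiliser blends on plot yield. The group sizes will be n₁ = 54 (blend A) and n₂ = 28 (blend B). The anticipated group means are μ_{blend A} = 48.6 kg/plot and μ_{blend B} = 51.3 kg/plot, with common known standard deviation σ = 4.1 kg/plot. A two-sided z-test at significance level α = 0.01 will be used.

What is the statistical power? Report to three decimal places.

Standardized effect: d = |μ_{blend A} − μ_{blend B}| / σ = |48.6 − 51.3| / 4.1 = 0.6585
Noncentrality parameter: δ = d / √(1/n₁ + 1/n₂) = 0.6585 / √(1/54 + 1/28) = 2.8278
Critical value for a two-sided test at α = 0.01: z_{α/2} = 2.576.
Power = Φ(δ − 2.576) + Φ(−δ − 2.576) = Φ(0.252) + Φ(-5.404) = 0.5995 + 0.0000 = 0.5995.

Power ≈ 0.599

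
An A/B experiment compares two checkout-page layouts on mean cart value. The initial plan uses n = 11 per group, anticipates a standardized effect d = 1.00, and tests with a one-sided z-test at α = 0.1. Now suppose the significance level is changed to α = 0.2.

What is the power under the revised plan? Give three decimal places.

δ = d·√(n/2) = 1.00 × √(11/2) = 2.3452 (unchanged). New critical value: z_{0.2} = 0.842.
Revised power = P(Z > 0.842 − δ) = Φ(1.504) = 0.9337.

Power ≈ 0.934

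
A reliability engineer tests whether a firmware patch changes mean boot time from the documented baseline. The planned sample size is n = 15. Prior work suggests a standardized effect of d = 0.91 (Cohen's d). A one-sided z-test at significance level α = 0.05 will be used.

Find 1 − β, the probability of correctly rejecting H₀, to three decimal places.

Power ≈ 0.970

Noncentrality parameter: δ = d·√n = 0.91 × √15 = 3.5244
One-sided α = 0.05 → critical value z_{0.05} = 1.645.
Power = Φ(δ − 1.645) = Φ(1.880) = 0.9699.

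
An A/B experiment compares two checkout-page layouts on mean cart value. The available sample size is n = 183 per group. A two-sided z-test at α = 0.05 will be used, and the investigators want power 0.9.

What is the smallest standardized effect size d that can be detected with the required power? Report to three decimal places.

Required noncentrality: δ = z_{0.025} + z_{0.10} = 1.960 + 1.282 = 3.242.
(The second rejection-region term Φ(−δ − z_{α/2}) is negligible and dropped.)
δ = d·√(n/2) ⇒ d = δ/√(n/2) = 3.242/√(183/2) = 0.3389.

d ≈ 0.339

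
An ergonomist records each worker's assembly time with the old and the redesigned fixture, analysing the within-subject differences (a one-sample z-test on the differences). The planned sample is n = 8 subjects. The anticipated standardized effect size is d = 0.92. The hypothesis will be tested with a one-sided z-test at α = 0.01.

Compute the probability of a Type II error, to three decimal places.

β ≈ 0.391

Noncentrality parameter: δ = d·√n = 0.92 × √8 = 2.6022
One-sided α = 0.01 → critical value z_{0.01} = 2.326.
Power = P(Z > 2.326 − δ) = Φ(0.276) = 0.6087.
Type II error: β = 1 − power = 1 − 0.6087 = 0.3913.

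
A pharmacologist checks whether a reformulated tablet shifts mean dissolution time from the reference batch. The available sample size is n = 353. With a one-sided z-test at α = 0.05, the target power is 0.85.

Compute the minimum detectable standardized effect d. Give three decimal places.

d ≈ 0.143

Need Φ(δ − 1.645) = 0.85, so δ = 1.645 + 1.036 = 2.681.
δ = d·√n ⇒ d = δ/√n = 2.681/√353 = 0.1427.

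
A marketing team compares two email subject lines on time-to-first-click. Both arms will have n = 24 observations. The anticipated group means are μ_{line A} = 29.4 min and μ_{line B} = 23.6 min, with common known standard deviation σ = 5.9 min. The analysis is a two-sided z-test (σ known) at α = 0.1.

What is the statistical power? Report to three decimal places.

Power ≈ 0.961

Standardized effect: d = |μ_{line A} − μ_{line B}| / σ = |29.4 − 23.6| / 5.9 = 0.9831
Noncentrality parameter: δ = d·√(n/2) = 0.9831 × √(24/2) = 3.4054
Critical value for a two-sided test at α = 0.1: z_{α/2} = 1.645.
Power = Φ(δ − 1.645) + Φ(−δ − 1.645) = Φ(1.761) + Φ(-5.050) = 0.9608 + 0.0000 = 0.9608.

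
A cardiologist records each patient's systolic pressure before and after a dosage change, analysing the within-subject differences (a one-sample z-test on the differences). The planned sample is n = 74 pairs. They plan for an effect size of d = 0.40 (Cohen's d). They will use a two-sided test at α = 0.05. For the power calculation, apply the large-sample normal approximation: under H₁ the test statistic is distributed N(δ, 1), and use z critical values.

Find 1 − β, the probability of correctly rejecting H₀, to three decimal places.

Noncentrality parameter: δ = d·√n = 0.40 × √74 = 3.4409
Critical value for a two-sided test at α = 0.05: z_{α/2} = 1.960.
Power = Φ(δ − 1.960) + Φ(−δ − 1.960) = Φ(1.481) + Φ(-5.401) = 0.9307 + 0.0000 = 0.9307.

Power ≈ 0.931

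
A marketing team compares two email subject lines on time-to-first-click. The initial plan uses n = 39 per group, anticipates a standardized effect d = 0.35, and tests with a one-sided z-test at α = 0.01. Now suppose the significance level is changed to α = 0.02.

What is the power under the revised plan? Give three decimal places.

δ = d·√(n/2) = 0.35 × √(39/2) = 1.5456 (unchanged). New critical value: z_{0.02} = 2.054.
Revised power = Φ(δ − 2.054) = Φ(-0.508) = 0.3057.

Power ≈ 0.306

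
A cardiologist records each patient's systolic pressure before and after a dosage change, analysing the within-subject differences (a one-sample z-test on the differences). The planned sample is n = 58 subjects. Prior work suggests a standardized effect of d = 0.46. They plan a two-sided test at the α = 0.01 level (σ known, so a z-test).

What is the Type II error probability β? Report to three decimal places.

Noncentrality parameter: δ = d·√n = 0.46 × √58 = 3.5033
Critical value for a two-sided test at α = 0.01: z_{α/2} = 2.576.
Power = Φ(δ − 2.576) + Φ(−δ − 2.576) = Φ(0.927) + Φ(-6.079) = 0.8231 + 0.0000 = 0.8231.
Type II error: β = 1 − power = 1 − 0.8231 = 0.1769.

β ≈ 0.177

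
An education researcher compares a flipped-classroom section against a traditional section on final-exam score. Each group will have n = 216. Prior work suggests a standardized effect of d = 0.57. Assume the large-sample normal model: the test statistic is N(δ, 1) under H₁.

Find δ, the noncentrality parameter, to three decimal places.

δ = d·√(n/2) = 0.57 × √(216/2) = 5.9236

δ ≈ 5.924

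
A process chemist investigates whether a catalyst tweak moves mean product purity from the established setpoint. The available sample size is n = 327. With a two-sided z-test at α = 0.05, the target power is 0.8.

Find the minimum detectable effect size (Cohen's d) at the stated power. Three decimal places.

d ≈ 0.155

Need Φ(δ − 1.960) = 0.8, so δ = 1.960 + 0.842 = 2.802.
(Lower-tail contribution to power is negligible for δ > 0.)
δ = d·√n ⇒ d = δ/√n = 2.802/√327 = 0.1549.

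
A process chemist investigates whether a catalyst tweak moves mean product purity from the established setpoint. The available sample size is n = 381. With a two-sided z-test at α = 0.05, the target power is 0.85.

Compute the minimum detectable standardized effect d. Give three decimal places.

d ≈ 0.154

Need Φ(δ − 1.960) = 0.85, so δ = 1.960 + 1.036 = 2.996.
(The second rejection-region term Φ(−δ − z_{α/2}) is negligible and dropped.)
δ = d·√n ⇒ d = δ/√n = 2.996/√381 = 0.1535.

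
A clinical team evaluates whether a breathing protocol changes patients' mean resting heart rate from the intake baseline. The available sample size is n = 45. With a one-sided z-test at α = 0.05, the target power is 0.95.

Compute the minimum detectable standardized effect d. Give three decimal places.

d ≈ 0.490

Required noncentrality: δ = z_{0.05} + z_{0.05} = 1.645 + 1.645 = 3.290.
δ = d·√n ⇒ d = δ/√n = 3.290/√45 = 0.4904.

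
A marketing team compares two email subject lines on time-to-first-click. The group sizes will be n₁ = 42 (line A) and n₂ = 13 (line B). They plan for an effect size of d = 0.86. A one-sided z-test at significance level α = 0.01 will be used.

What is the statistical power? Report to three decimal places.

Noncentrality parameter: δ = d / √(1/n₁ + 1/n₂) = 0.86 / √(1/42 + 1/13) = 2.7097
One-sided α = 0.01 → critical value z_{0.01} = 2.326.
Power = P(Z > 2.326 − δ) = Φ(0.383) = 0.6493.

Power ≈ 0.649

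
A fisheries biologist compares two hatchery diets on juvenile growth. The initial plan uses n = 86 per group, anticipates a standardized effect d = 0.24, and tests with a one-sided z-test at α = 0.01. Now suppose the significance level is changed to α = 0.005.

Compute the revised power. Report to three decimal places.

Power ≈ 0.158

δ = d·√(n/2) = 0.24 × √(86/2) = 1.5738 (unchanged). New critical value: z_{0.005} = 2.576.
Revised power = Φ(δ − 2.576) = Φ(-1.002) = 0.1582.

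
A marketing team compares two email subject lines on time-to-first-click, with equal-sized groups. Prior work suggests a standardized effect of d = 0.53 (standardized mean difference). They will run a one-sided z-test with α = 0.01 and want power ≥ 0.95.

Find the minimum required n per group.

n = 113 per group

Set Φ(δ − 2.326) = 0.95; then δ − 2.326 = Φ⁻¹(0.95) = 1.645, giving δ = 3.971.
δ = d·√(n/2) ⇒ n = 2(δ/d)² = 2 × (3.971 / 0.53)² = 112.29.
Rounding up, n = 113 per group.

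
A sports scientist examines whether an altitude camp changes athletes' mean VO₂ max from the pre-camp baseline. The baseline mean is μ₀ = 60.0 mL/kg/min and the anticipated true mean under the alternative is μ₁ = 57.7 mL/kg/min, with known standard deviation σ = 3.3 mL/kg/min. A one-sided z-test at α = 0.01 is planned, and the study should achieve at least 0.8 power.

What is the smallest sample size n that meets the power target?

n = 21

Standardized effect: d = |μ₁ − μ₀| / σ = |57.7 − 60.0| / 3.3 = 0.6970
Set Φ(δ − 2.326) = 0.8; then δ − 2.326 = Φ⁻¹(0.8) = 0.842, giving δ = 3.168.
δ = d·√n ⇒ n = (δ/d)² = (3.168 / 0.6970)² = 20.66.
Round up to the next whole unit.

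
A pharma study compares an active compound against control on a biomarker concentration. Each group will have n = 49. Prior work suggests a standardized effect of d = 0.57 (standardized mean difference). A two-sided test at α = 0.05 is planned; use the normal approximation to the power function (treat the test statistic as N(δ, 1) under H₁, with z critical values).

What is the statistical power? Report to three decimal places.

Noncentrality parameter: δ = d·√(n/2) = 0.57 × √(49/2) = 2.8214
Critical value for a two-sided test at α = 0.05: z_{α/2} = 1.960.
Power = Φ(δ − 1.960) + Φ(−δ − 1.960) = Φ(0.861) + Φ(-4.781) = 0.8055 + 0.0000 = 0.8055.

Power ≈ 0.805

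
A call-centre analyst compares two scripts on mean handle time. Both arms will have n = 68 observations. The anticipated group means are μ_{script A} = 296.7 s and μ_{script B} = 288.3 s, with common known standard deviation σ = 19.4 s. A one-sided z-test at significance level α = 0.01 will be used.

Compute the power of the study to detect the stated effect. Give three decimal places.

Power ≈ 0.579

Standardized effect: d = |μ_{script A} − μ_{script B}| / σ = |296.7 − 288.3| / 19.4 = 0.4330
Noncentrality parameter: δ = d·√(n/2) = 0.4330 × √(68/2) = 2.5247
Critical value for a one-sided test at α = 0.01: z_α = 2.326.
Power = Φ(δ − 2.326) = Φ(0.198) = 0.5786.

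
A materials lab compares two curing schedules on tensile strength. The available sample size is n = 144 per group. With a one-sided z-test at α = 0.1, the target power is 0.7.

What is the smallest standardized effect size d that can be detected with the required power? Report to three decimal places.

d ≈ 0.213

Need Φ(δ − 1.282) = 0.7, so δ = 1.282 + 0.524 = 1.806.
δ = d·√(n/2) ⇒ d = δ/√(n/2) = 1.806/√(144/2) = 0.2128.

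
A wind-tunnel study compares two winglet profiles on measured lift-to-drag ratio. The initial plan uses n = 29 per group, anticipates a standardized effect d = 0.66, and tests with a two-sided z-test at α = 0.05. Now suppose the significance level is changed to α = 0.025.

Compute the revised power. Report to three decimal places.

Power ≈ 0.607

δ = d·√(n/2) = 0.66 × √(29/2) = 2.5132 (unchanged). New critical value: z_{0.0125} = 2.241.
Revised power = Φ(δ − 2.241) + Φ(−δ − 2.241) = Φ(0.272) + Φ(-4.755) = 0.6071 + 0.0000 = 0.6071.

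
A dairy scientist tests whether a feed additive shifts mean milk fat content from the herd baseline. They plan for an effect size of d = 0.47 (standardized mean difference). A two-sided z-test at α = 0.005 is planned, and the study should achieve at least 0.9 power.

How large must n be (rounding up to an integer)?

Set Φ(δ − 2.807) = 0.9; then δ − 2.807 = Φ⁻¹(0.9) = 1.282, giving δ = 4.089.
(For δ > 0 the lower-tail rejection region contributes negligibly to power, so the one-term inversion is standard.)
δ = d·√n ⇒ n = (δ/d)² = (4.089 / 0.47)² = 75.67.
Rounding up, n = 76.

n = 76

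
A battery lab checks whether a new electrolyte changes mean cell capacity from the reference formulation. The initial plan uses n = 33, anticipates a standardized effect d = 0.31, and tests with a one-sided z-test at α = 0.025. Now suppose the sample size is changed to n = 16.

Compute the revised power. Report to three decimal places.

With n = 16: δ = d·√n = 0.31 × √16 = 1.2400. Critical value z_{0.025} = 1.960.
Revised power = Φ(δ − 1.960) = Φ(-0.720) = 0.2358.

Power ≈ 0.236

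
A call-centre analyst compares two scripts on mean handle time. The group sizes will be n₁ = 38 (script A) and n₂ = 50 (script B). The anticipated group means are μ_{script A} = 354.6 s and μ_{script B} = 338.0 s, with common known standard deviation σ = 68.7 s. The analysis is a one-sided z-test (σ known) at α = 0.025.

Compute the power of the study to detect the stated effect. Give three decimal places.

Standardized effect: d = |μ_{script A} − μ_{script B}| / σ = |354.6 − 338.0| / 68.7 = 0.2416
Noncentrality parameter: δ = d / √(1/n₁ + 1/n₂) = 0.2416 / √(1/38 + 1/50) = 1.1228
One-sided α = 0.025 → critical value z_{0.025} = 1.960.
Power = Φ(δ − 1.960) = Φ(-0.837) = 0.2012.

Power ≈ 0.201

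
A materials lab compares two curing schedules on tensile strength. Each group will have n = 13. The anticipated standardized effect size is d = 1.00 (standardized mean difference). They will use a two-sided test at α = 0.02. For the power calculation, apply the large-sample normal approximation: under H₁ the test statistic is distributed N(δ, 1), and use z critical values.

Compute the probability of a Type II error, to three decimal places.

Noncentrality parameter: δ = d·√(n/2) = 1.00 × √(13/2) = 2.5495
Two-sided α = 0.02 → critical value z_{0.01} = 2.326.
Power = Φ(δ − 2.326) + Φ(−δ − 2.326) = Φ(0.223) + Φ(-4.876) = 0.5883 + 0.0000 = 0.5883.
Type II error: β = 1 − power = 1 − 0.5883 = 0.4117.

β ≈ 0.412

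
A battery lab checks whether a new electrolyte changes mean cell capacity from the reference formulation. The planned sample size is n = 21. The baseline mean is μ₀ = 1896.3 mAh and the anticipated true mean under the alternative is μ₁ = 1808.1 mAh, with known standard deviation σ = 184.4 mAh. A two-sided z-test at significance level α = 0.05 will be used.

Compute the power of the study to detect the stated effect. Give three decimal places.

Standardized effect: d = |μ₁ − μ₀| / σ = |1808.1 − 1896.3| / 184.4 = 0.4783
Noncentrality parameter: δ = d·√n = 0.4783 × √21 = 2.1919
Two-sided α = 0.05 → critical value z_{0.025} = 1.960.
Power = Φ(δ − 1.960) + Φ(−δ − 1.960) = Φ(0.232) + Φ(-4.152) = 0.5917 + 0.0000 = 0.5917.

Power ≈ 0.592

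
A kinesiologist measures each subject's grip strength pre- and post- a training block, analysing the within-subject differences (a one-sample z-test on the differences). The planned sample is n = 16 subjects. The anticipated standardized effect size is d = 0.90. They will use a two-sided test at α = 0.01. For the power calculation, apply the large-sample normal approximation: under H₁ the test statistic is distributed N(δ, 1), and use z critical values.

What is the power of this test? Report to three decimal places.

Noncentrality parameter: δ = d·√n = 0.90 × √16 = 3.6000
Two-sided α = 0.01 → critical value z_{0.005} = 2.576.
Power = Φ(δ − 2.576) + Φ(−δ − 2.576) = Φ(1.024) + Φ(-6.176) = 0.8471 + 0.0000 = 0.8471.

Power ≈ 0.847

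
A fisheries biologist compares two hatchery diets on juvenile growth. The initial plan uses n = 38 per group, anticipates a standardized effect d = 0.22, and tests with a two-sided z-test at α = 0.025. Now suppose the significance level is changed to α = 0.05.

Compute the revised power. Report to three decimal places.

Power ≈ 0.160

δ = d·√(n/2) = 0.22 × √(38/2) = 0.9590 (unchanged). New critical value: z_{0.025} = 1.960.
Revised power = Φ(δ − 1.960) + Φ(−δ − 1.960) = Φ(-1.001) + Φ(-2.919) = 0.1584 + 0.0018 = 0.1602.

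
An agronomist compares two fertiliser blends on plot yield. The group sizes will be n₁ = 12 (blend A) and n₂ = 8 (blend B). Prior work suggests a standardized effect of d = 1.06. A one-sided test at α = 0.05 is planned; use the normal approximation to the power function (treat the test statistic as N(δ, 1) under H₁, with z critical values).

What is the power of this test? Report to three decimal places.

Power ≈ 0.751

Noncentrality parameter: δ = d / √(1/n₁ + 1/n₂) = 1.06 / √(1/12 + 1/8) = 2.3223
Critical value for a one-sided test at α = 0.05: z_α = 1.645.
Power = Φ(δ − 1.645) = Φ(0.677) = 0.7510.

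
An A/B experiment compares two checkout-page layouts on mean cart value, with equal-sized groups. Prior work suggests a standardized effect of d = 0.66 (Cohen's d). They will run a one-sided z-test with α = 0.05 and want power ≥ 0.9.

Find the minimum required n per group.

For power 0.9 need Φ(δ − z_{0.05}) = 0.9, so δ = z_{0.05} + z_{0.10} = 1.645 + 1.282 = 2.926.
δ = d·√(n/2) ⇒ n = 2(δ/d)² = 2 × (2.926 / 0.66)² = 39.32.
Rounding up, n = 40 per group.

n = 40 per group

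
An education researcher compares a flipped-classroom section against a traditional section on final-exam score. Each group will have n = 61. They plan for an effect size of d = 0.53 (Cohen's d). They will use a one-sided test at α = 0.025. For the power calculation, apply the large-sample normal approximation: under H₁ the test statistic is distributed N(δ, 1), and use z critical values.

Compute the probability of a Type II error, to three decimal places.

Noncentrality parameter: δ = d·√(n/2) = 0.53 × √(61/2) = 2.9270
One-sided α = 0.025 → critical value z_{0.025} = 1.960.
Power = Φ(δ − 1.960) = Φ(0.967) = 0.8332.
Type II error: β = 1 − power = 1 − 0.8332 = 0.1668.

β ≈ 0.167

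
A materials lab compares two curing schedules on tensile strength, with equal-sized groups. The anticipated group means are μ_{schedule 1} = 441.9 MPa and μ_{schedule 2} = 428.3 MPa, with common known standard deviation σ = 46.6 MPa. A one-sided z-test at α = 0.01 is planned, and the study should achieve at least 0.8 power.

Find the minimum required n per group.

n = 236 per group

Standardized effect: d = |μ_{schedule 1} − μ_{schedule 2}| / σ = |441.9 − 428.3| / 46.6 = 0.2918
For power 0.8 need Φ(δ − z_{0.01}) = 0.8, so δ = z_{0.01} + z_{0.20} = 2.326 + 0.842 = 3.168.
δ = d·√(n/2) ⇒ n = 2(δ/d)² = 2 × (3.168 / 0.2918)² = 235.66.
Rounding up, n = 236 per group.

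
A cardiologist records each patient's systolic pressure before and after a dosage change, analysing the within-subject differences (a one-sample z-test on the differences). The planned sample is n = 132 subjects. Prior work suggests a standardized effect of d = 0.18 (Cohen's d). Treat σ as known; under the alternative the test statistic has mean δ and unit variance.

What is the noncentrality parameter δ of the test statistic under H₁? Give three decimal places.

The noncentrality parameter scales effect size by the design's sample-size factor: δ = d·√n = 0.18 × √132 = 2.0680

δ ≈ 2.068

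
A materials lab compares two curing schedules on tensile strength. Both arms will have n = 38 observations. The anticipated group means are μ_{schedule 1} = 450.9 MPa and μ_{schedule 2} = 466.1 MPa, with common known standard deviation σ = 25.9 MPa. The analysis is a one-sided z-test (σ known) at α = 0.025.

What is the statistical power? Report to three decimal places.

Standardized effect: d = |μ_{schedule 1} − μ_{schedule 2}| / σ = |450.9 − 466.1| / 25.9 = 0.5869
Noncentrality parameter: δ = d·√(n/2) = 0.5869 × √(38/2) = 2.5581
One-sided α = 0.025 → critical value z_{0.025} = 1.960.
Power = Φ(δ − 1.960) = Φ(0.598) = 0.7251.

Power ≈ 0.725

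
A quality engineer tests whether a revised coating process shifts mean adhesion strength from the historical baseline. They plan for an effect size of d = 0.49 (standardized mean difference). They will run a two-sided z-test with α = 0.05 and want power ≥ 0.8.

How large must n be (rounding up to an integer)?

For power 0.8 need Φ(δ − z_{0.025}) = 0.8, so δ = z_{0.025} + z_{0.20} = 1.960 + 0.842 = 2.802.
(The Φ(−δ − z_{α/2}) term is vanishingly small for δ > 0 and is dropped in the standard sample-size formula.)
δ = d·√n ⇒ n = (δ/d)² = (2.802 / 0.49)² = 32.69.
Rounding up, n = 33.

n = 33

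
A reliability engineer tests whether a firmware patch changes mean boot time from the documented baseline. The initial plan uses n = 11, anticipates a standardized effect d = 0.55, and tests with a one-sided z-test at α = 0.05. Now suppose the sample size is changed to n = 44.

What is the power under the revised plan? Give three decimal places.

With n = 44: δ = d·√n = 0.55 × √44 = 3.6483. Critical value z_{0.05} = 1.645.
Revised power = P(Z > 1.645 − δ) = Φ(2.003) = 0.9774.

Power ≈ 0.977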